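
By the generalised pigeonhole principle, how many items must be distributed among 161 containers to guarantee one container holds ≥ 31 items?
n = (31 − 1)·161 + 1 = 4831

By the generalised pigeonhole principle, to guarantee some box contains ≥ r objects we need more than (r − 1) · k objects total. Threshold: n = (r − 1) · k + 1. With r = 31 and k = 161: n = 30 · 161 + 1 = 4830 + 1 = 4831. For n = 4830 = 30 · 161, we can put exactly 30 objects in every box, avoiding 31 in any single one — so 4831 is tight.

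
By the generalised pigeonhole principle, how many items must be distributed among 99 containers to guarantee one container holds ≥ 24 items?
n = (24 − 1)·99 + 1 = 2278

By the generalised pigeonhole principle, to guarantee some box contains ≥ r objects we need more than (r − 1) · k objects total. Threshold: n = (r − 1) · k + 1. With r = 24 and k = 99: n = 23 · 99 + 1 = 2277 + 1 = 2278. For n = 2277 = 23 · 99, we can put exactly 23 objects in every box, avoiding 24 in any single one — so 2278 is tight.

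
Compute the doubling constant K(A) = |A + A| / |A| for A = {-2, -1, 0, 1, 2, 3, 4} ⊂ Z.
K = |A + A| / |A| = 13/7

Enumerate A + A = {a + b : a, b ∈ A}. With |A| = 7, there are |A|^2 = 49 ordered sum pairs; collecting distinct values, A + A = {-4, -3, -2, -1, 0, 1, 2, 3, 4, 5, 6, 7, 8}, so |A + A| = 13. Thus K = 13/7. Here |A + A| = 2|A| − 1 = 13, the minimum possible — so K = 13/7 is minimal, which holds iff A is an arithmetic progression.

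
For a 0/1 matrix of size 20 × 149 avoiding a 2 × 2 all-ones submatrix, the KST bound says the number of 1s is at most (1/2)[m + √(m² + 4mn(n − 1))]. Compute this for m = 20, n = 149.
z(20, 149; 2, 2) ≤ (1/2)[20 + √(20² + 4·20·149·148)] = (1/2)[20 + √1764560] = 674.1837

Kővári–Sós–Turán: let r_1, ..., r_20 be the row sums and z = Σ r_i the total number of 1s. Each pair of columns can share at most one row with both entries 1 (else a 2×2 all-ones block appears), so Σ_i C(r_i, 2) ≤ C(149, 2) = 11026. By convexity Σ_i C(r_i, 2) ≥ 20·C(z/20, 2) = z(z − 20)/(2·20), giving z² − 20z − 20·149·148 ≤ 0 and hence z ≤ (1/2)[20 + √(400 + 4·441040)] = (1/2)[20 + √1764560] ≈ (1/2)(20 + 1328.3674) = 674.1837.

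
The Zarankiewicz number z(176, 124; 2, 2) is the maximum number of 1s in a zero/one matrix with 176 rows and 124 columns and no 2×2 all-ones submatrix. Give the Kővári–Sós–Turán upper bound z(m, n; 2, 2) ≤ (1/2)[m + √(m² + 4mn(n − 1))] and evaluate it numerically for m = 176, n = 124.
z(176, 124; 2, 2) ≤ (1/2)[176 + √(176² + 4·176·124·123)] = (1/2)[176 + √10768384] = 1728.7608

Kővári–Sós–Turán: let r_1, ..., r_176 be the row sums and z = Σ r_i the total number of 1s. Each pair of columns can share at most one row with both entries 1 (else a 2×2 all-ones block appears), so Σ_i C(r_i, 2) ≤ C(124, 2) = 7626. By convexity Σ_i C(r_i, 2) ≥ 176·C(z/176, 2) = z(z − 176)/(2·176), giving z² − 176z − 176·124·123 ≤ 0 and hence z ≤ (1/2)[176 + √(30976 + 4·2684352)] = (1/2)[176 + √10768384] ≈ (1/2)(176 + 3281.5216) = 1728.7608.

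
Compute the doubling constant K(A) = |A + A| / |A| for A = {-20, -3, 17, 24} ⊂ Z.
K = |A + A| / |A| = 10/4 = 5/2

Enumerate A + A = {a + b : a, b ∈ A}. With |A| = 4, there are |A|^2 = 16 ordered sum pairs; collecting distinct values, A + A = {-40, -23, -6, -3, 4, 14, 21, 34, 41, 48}, so |A + A| = 10. Thus K = 10/4 = 5/2. For comparison, the minimum possible |A + A| over all 4-element sets is 2·4 − 1 = 7 (so min K = 7/4), attained only by arithmetic progressions.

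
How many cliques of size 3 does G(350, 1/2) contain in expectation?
E[# K_3] = C(350, 3) · (1/2)^C(3, 2) = 7084700 / 2^3 = 1771175/2 = 885587.5

For each 3-subset S of vertices (there are C(350, 3) = 7084700 such S), let X_S = 1 if S induces a K_3 (all C(3, 2) = 3 edges present). Then P(X_S = 1) = (1/2)^3 = 1/8. By linearity of expectation, E[# K_3] = C(350, 3) · (1/2)^3 = 7084700 / 8 = 1771175/2 = 885587.5.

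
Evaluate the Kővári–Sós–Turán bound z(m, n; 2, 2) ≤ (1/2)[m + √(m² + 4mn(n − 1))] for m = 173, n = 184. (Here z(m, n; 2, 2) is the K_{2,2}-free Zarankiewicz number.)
z(173, 184; 2, 2) ≤ (1/2)[173 + √(173² + 4·173·184·183)] = (1/2)[173 + √23330953] = 2501.6063

Kővári–Sós–Turán: let r_1, ..., r_173 be the row sums and z = Σ r_i the total number of 1s. Each pair of columns can share at most one row with both entries 1 (else a 2×2 all-ones block appears), so Σ_i C(r_i, 2) ≤ C(184, 2) = 16836. By convexity Σ_i C(r_i, 2) ≥ 173·C(z/173, 2) = z(z − 173)/(2·173), giving z² − 173z − 173·184·183 ≤ 0 and hence z ≤ (1/2)[173 + √(29929 + 4·5825256)] = (1/2)[173 + √23330953] ≈ (1/2)(173 + 4830.2125) = 2501.6063.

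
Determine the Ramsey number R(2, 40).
R(2, 40) = 40

R(2, k) = k for all k ≥ 2: in a 2-colouring of K_k, either some edge is red (a red K_2) or all edges are blue (a blue K_k). And K_{39} coloured all-blue has no blue K_40, so R(2, 40) > 39. Hence R(2, 40) = 40.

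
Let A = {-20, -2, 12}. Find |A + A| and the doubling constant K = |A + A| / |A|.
K = |A + A| / |A| = 6/3 = 2

Enumerate A + A = {a + b : a, b ∈ A}. With |A| = 3, there are |A|^2 = 9 ordered sum pairs; collecting distinct values, A + A = {-40, -22, -8, -4, 10, 24}, so |A + A| = 6. Thus K = 6/3 = 2. For comparison, the minimum possible |A + A| over all 3-element sets is 2·3 − 1 = 5 (so min K = 5/3), attained only by arithmetic progressions.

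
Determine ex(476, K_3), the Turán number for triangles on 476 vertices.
ex(476, K_3) = ⌊476^2/4⌋ = 56644

Mantel (1907): a triangle-free graph on n vertices has at most ⌊n^2/4⌋ edges, with equality for the complete bipartite graph K_{⌊n/2⌋, ⌈n/2⌉}. For n = 476: ⌊476^2/4⌋ = ⌊226576/4⌋ = 56644. The extremal graph is K_{238, 238}, which has 238·238 = 56644 edges.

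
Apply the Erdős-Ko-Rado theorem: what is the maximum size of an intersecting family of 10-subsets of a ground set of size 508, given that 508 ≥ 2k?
max |F| = C(507, 9) = 5679333028629099125

The Erdős-Ko-Rado theorem states: for n ≥ 2k, an intersecting family of k-subsets of an n-element set has size at most C(n − 1, k − 1), with equality for 'star' families {A ⊆ [n] : |A| = k, i ∈ A} (fix an element i). For n = 508, k = 10: C(507, 9) = 5679333028629099125.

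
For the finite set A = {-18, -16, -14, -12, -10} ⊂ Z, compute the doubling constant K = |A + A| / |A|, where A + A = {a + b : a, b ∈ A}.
K = |A + A| / |A| = 9/5

Enumerate A + A = {a + b : a, b ∈ A}. With |A| = 5, there are |A|^2 = 25 ordered sum pairs; collecting distinct values, A + A = {-36, -34, -32, -30, -28, -26, -24, -22, -20}, so |A + A| = 9. Thus K = 9/5. Here |A + A| = 2|A| − 1 = 9, the minimum possible — so K = 9/5 is minimal, which holds iff A is an arithmetic progression.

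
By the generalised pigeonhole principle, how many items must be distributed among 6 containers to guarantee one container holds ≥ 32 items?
n = (32 − 1)·6 + 1 = 187

By the generalised pigeonhole principle, to guarantee some box contains ≥ r objects we need more than (r − 1) · k objects total. Threshold: n = (r − 1) · k + 1. With r = 32 and k = 6: n = 31 · 6 + 1 = 186 + 1 = 187. For n = 186 = 31 · 6, we can put exactly 31 objects in every box, avoiding 32 in any single one — so 187 is tight.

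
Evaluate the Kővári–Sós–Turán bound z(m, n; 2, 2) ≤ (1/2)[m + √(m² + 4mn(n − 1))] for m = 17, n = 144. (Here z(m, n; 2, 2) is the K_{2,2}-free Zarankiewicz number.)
z(17, 144; 2, 2) ≤ (1/2)[17 + √(17² + 4·17·144·143)] = (1/2)[17 + √1400545] = 600.2231

Kővári–Sós–Turán: let r_1, ..., r_17 be the row sums and z = Σ r_i the total number of 1s. Each pair of columns can share at most one row with both entries 1 (else a 2×2 all-ones block appears), so Σ_i C(r_i, 2) ≤ C(144, 2) = 10296. By convexity Σ_i C(r_i, 2) ≥ 17·C(z/17, 2) = z(z − 17)/(2·17), giving z² − 17z − 17·144·143 ≤ 0 and hence z ≤ (1/2)[17 + √(289 + 4·350064)] = (1/2)[17 + √1400545] ≈ (1/2)(17 + 1183.4462) = 600.2231.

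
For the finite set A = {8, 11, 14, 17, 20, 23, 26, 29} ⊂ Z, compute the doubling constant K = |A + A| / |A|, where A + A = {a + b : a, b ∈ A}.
K = |A + A| / |A| = 15/8

Enumerate A + A = {a + b : a, b ∈ A}. With |A| = 8, there are |A|^2 = 64 ordered sum pairs; collecting distinct values, A + A = {16, 19, 22, 25, 28, 31, 34, 37, 40, 43, 46, 49, 52, 55, 58}, so |A + A| = 15. Thus K = 15/8. Here |A + A| = 2|A| − 1 = 15, the minimum possible — so K = 15/8 is minimal, which holds iff A is an arithmetic progression.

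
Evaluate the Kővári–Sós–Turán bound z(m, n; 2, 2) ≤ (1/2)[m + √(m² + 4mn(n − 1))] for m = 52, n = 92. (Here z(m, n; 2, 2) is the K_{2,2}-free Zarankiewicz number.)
z(52, 92; 2, 2) ≤ (1/2)[52 + √(52² + 4·52·92·91)] = (1/2)[52 + √1744080] = 686.3181

Kővári–Sós–Turán: let r_1, ..., r_52 be the row sums and z = Σ r_i the total number of 1s. Each pair of columns can share at most one row with both entries 1 (else a 2×2 all-ones block appears), so Σ_i C(r_i, 2) ≤ C(92, 2) = 4186. By convexity Σ_i C(r_i, 2) ≥ 52·C(z/52, 2) = z(z − 52)/(2·52), giving z² − 52z − 52·92·91 ≤ 0 and hence z ≤ (1/2)[52 + √(2704 + 4·435344)] = (1/2)[52 + √1744080] ≈ (1/2)(52 + 1320.6362) = 686.3181.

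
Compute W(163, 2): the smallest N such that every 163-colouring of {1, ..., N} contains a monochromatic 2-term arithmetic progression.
W(163, 2) = 163 + 1 = 164

A 2-term AP is any pair of integers, so a monochromatic 2-AP exists iff some colour is used at least twice. With 163 colours, the colouring i ↦ i on {1, ..., 163} uses each colour once, avoiding any monochromatic pair, so W(163, 2) > 163. For {1, ..., 164}, pigeonhole forces two integers of the same colour, which form a monochromatic 2-AP. Hence W(163, 2) = 164.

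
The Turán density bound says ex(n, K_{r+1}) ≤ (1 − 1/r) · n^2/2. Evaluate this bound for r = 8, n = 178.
Turán density bound = (7/8) · 178^2/2 = 55447/4 ≈ 13861.75

Turán's theorem: ex(n, K_{r+1}) is achieved by the complete r-partite Turán graph T(n, r) with parts as balanced as possible, and is at most (1 − 1/r) · n^2/2. For r = 8, n = 178: the density bound is (7/8) · 31684/2 = 55447/4 ≈ 13861.75. The integer-valued extremum is e(T(178, 8)) = 13861, which is strictly less than the density bound 55447/4 since 8 ∤ 178 (the parts of T(178, 8) cannot all be equal).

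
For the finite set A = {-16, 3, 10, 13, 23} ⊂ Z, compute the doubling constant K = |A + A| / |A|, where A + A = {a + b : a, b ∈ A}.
K = |A + A| / |A| = 14/5

Enumerate A + A = {a + b : a, b ∈ A}. With |A| = 5, there are |A|^2 = 25 ordered sum pairs; collecting distinct values, A + A = {-32, -13, -6, -3, 6, 7, 13, 16, 20, 23, 26, 33, 36, 46}, so |A + A| = 14. Thus K = 14/5. For comparison, the minimum possible |A + A| over all 5-element sets is 2·5 − 1 = 9 (so min K = 9/5), attained only by arithmetic progressions.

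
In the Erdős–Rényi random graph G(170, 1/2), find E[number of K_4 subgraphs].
E[# K_4] = C(170, 4) · (1/2)^C(4, 2) = 33585370 / 2^6 = 16792685/32 = 524771.40625

For each 4-subset S of vertices (there are C(170, 4) = 33585370 such S), let X_S = 1 if S induces a K_4 (all C(4, 2) = 6 edges present). Then P(X_S = 1) = (1/2)^6 = 1/64. By linearity of expectation, E[# K_4] = C(170, 4) · (1/2)^6 = 33585370 / 64 = 16792685/32 = 524771.40625.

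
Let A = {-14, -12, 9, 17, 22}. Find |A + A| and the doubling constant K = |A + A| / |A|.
K = |A + A| / |A| = 15/5 = 3

Enumerate A + A = {a + b : a, b ∈ A}. With |A| = 5, there are |A|^2 = 25 ordered sum pairs; collecting distinct values, A + A = {-28, -26, -24, -5, -3, 3, 5, 8, 10, 18, 26, 31, 34, 39, 44}, so |A + A| = 15. Thus K = 15/5 = 3. For comparison, the minimum possible |A + A| over all 5-element sets is 2·5 − 1 = 9 (so min K = 9/5), attained only by arithmetic progressions.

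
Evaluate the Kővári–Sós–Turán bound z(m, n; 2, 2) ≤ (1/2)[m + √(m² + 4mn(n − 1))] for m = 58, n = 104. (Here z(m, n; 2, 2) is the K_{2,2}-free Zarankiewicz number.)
z(58, 104; 2, 2) ≤ (1/2)[58 + √(58² + 4·58·104·103)] = (1/2)[58 + √2488548] = 817.7566

Kővári–Sós–Turán: let r_1, ..., r_58 be the row sums and z = Σ r_i the total number of 1s. Each pair of columns can share at most one row with both entries 1 (else a 2×2 all-ones block appears), so Σ_i C(r_i, 2) ≤ C(104, 2) = 5356. By convexity Σ_i C(r_i, 2) ≥ 58·C(z/58, 2) = z(z − 58)/(2·58), giving z² − 58z − 58·104·103 ≤ 0 and hence z ≤ (1/2)[58 + √(3364 + 4·621296)] = (1/2)[58 + √2488548] ≈ (1/2)(58 + 1577.5132) = 817.7566.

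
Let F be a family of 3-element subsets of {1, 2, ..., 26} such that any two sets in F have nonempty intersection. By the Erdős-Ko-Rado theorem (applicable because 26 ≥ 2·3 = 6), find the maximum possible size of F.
max |F| = C(25, 2) = 300

The Erdős-Ko-Rado theorem states: for n ≥ 2k, an intersecting family of k-subsets of an n-element set has size at most C(n − 1, k − 1), with equality for 'star' families {A ⊆ [n] : |A| = k, i ∈ A} (fix an element i). For n = 26, k = 3: C(25, 2) = 300.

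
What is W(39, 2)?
W(39, 2) = 39 + 1 = 40

A 2-term AP is any pair of integers, so a monochromatic 2-AP exists iff some colour is used at least twice. With 39 colours, the colouring i ↦ i on {1, ..., 39} uses each colour once, avoiding any monochromatic pair, so W(39, 2) > 39. For {1, ..., 40}, pigeonhole forces two integers of the same colour, which form a monochromatic 2-AP. Hence W(39, 2) = 40.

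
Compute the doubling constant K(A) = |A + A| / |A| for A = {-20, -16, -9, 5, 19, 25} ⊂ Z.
K = |A + A| / |A| = 20/6 = 10/3

Enumerate A + A = {a + b : a, b ∈ A}. With |A| = 6, there are |A|^2 = 36 ordered sum pairs; collecting distinct values, A + A = {-40, -36, -32, -29, -25, -18, -15, -11, -4, -1, 3, 5, 9, 10, 16, 24, 30, 38, 44, 50}, so |A + A| = 20. Thus K = 20/6 = 10/3. For comparison, the minimum possible |A + A| over all 6-element sets is 2·6 − 1 = 11 (so min K = 11/6), attained only by arithmetic progressions.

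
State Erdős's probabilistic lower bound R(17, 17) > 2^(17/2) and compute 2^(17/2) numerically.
2^(17/2) = 362.0387; so R(17, 17) > 362.0387

Colour each edge of K_n uniformly at random with red/blue. The expected number of monochromatic K_17 is C(n, 17) · 2 · 2^(−C(17,2)). If C(n, 17) · 2^(1 − C(17,2)) < 1, then with positive probability no monochromatic K_17 exists, so R(17, 17) > n. The standard estimate C(n, 17) ≤ n^17/17! shows this inequality holds whenever n ≤ 2^(17/2) (since 17! · 2^(C(17,2) − 1) > 2^(17^2/2) ≥ n^17). Hence R(17, 17) > 2^(17/2) = 362.0387.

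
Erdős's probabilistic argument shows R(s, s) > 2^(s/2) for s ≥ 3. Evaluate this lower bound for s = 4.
2^(4/2) = 4; so R(4, 4) > 4

Colour each edge of K_n uniformly at random with red/blue. The expected number of monochromatic K_4 is C(n, 4) · 2 · 2^(−C(4,2)). If C(n, 4) · 2^(1 − C(4,2)) < 1, then with positive probability no monochromatic K_4 exists, so R(4, 4) > n. The standard estimate C(n, 4) ≤ n^4/4! shows this inequality holds whenever n ≤ 2^(4/2) (since 4! · 2^(C(4,2) − 1) > 2^(4^2/2) ≥ n^4). Hence R(4, 4) > 2^(4/2) = 4.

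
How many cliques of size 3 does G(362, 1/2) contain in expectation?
E[# K_3] = C(362, 3) · (1/2)^C(3, 2) = 7840920 / 2^3 = 980115

For each 3-subset S of vertices (there are C(362, 3) = 7840920 such S), let X_S = 1 if S induces a K_3 (all C(3, 2) = 3 edges present). Then P(X_S = 1) = (1/2)^3 = 1/8. By linearity of expectation, E[# K_3] = C(362, 3) · (1/2)^3 = 7840920 / 8 = 980115.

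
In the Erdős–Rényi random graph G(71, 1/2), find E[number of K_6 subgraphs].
E[# K_6] = C(71, 6) · (1/2)^C(6, 2) = 143218999 / 2^15 ≈ 4370.696991

For each 6-subset S of vertices (there are C(71, 6) = 143218999 such S), let X_S = 1 if S induces a K_6 (all C(6, 2) = 15 edges present). Then P(X_S = 1) = (1/2)^15 = 1/32768. By linearity of expectation, E[# K_6] = C(71, 6) · (1/2)^15 = 143218999 / 32768 ≈ 4370.696991.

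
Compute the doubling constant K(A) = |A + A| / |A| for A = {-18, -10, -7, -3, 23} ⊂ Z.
K = |A + A| / |A| = 15/5 = 3

Enumerate A + A = {a + b : a, b ∈ A}. With |A| = 5, there are |A|^2 = 25 ordered sum pairs; collecting distinct values, A + A = {-36, -28, -25, -21, -20, -17, -14, -13, -10, -6, 5, 13, 16, 20, 46}, so |A + A| = 15. Thus K = 15/5 = 3. For comparison, the minimum possible |A + A| over all 5-element sets is 2·5 − 1 = 9 (so min K = 9/5), attained only by arithmetic progressions.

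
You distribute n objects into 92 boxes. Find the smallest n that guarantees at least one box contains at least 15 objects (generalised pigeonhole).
n = (15 − 1)·92 + 1 = 1289

By the generalised pigeonhole principle, to guarantee some box contains ≥ r objects we need more than (r − 1) · k objects total. Threshold: n = (r − 1) · k + 1. With r = 15 and k = 92: n = 14 · 92 + 1 = 1288 + 1 = 1289. For n = 1288 = 14 · 92, we can put exactly 14 objects in every box, avoiding 15 in any single one — so 1289 is tight.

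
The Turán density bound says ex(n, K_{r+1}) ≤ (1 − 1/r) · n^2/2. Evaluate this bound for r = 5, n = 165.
Turán density bound = (4/5) · 165^2/2 = 10890

Turán's theorem: ex(n, K_{r+1}) is achieved by the complete r-partite Turán graph T(n, r) with parts as balanced as possible, and is at most (1 − 1/r) · n^2/2. For r = 5, n = 165: the density bound is (4/5) · 27225/2 = 10890. Since 5 ∣ 165, the Turán graph T(165, 5) has parts of equal size 33, and its edge count e(T(165, 5)) = 10890 attains the density bound exactly.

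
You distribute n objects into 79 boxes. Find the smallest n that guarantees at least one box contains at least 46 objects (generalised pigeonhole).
n = (46 − 1)·79 + 1 = 3556

By the generalised pigeonhole principle, to guarantee some box contains ≥ r objects we need more than (r − 1) · k objects total. Threshold: n = (r − 1) · k + 1. With r = 46 and k = 79: n = 45 · 79 + 1 = 3555 + 1 = 3556. For n = 3555 = 45 · 79, we can put exactly 45 objects in every box, avoiding 46 in any single one — so 3556 is tight.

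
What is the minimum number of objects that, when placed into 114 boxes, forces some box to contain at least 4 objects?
n = (4 − 1)·114 + 1 = 343

By the generalised pigeonhole principle, to guarantee some box contains ≥ r objects we need more than (r − 1) · k objects total. Threshold: n = (r − 1) · k + 1. With r = 4 and k = 114: n = 3 · 114 + 1 = 342 + 1 = 343. For n = 342 = 3 · 114, we can put exactly 3 objects in every box, avoiding 4 in any single one — so 343 is tight.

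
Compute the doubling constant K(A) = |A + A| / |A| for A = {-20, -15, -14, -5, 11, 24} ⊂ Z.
K = |A + A| / |A| = 21/6 = 7/2

Enumerate A + A = {a + b : a, b ∈ A}. With |A| = 6, there are |A|^2 = 36 ordered sum pairs; collecting distinct values, A + A = {-40, -35, -34, -30, -29, -28, -25, -20, -19, -10, -9, -4, -3, 4, 6, 9, 10, 19, 22, 35, 48}, so |A + A| = 21. Thus K = 21/6 = 7/2. For comparison, the minimum possible |A + A| over all 6-element sets is 2·6 − 1 = 11 (so min K = 11/6), attained only by arithmetic progressions.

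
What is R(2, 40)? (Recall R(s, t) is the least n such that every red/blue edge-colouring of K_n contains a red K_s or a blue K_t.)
R(2, 40) = 40

R(2, k) = k for all k ≥ 2: in a 2-colouring of K_k, either some edge is red (a red K_2) or all edges are blue (a blue K_k). And K_{39} coloured all-blue has no blue K_40, so R(2, 40) > 39. Hence R(2, 40) = 40.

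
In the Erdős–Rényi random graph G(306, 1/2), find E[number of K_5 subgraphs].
E[# K_5] = C(306, 5) · (1/2)^C(5, 2) = 21635312616 / 2^10 = 2704414077/128 = 21128234.9765625

For each 5-subset S of vertices (there are C(306, 5) = 21635312616 such S), let X_S = 1 if S induces a K_5 (all C(5, 2) = 10 edges present). Then P(X_S = 1) = (1/2)^10 = 1/1024. By linearity of expectation, E[# K_5] = C(306, 5) · (1/2)^10 = 21635312616 / 1024 = 2704414077/128 = 21128234.9765625.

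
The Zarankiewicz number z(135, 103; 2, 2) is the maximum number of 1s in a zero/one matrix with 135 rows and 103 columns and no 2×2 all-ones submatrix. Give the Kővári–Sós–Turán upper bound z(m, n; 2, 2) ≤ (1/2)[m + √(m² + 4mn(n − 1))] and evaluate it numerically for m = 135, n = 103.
z(135, 103; 2, 2) ≤ (1/2)[135 + √(135² + 4·135·103·102)] = (1/2)[135 + √5691465] = 1260.3396

Kővári–Sós–Turán: let r_1, ..., r_135 be the row sums and z = Σ r_i the total number of 1s. Each pair of columns can share at most one row with both entries 1 (else a 2×2 all-ones block appears), so Σ_i C(r_i, 2) ≤ C(103, 2) = 5253. By convexity Σ_i C(r_i, 2) ≥ 135·C(z/135, 2) = z(z − 135)/(2·135), giving z² − 135z − 135·103·102 ≤ 0 and hence z ≤ (1/2)[135 + √(18225 + 4·1418310)] = (1/2)[135 + √5691465] ≈ (1/2)(135 + 2385.6791) = 1260.3396.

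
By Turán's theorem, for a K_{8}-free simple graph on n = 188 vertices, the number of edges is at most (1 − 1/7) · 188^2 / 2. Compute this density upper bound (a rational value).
Turán density bound = (6/7) · 188^2/2 = 106032/7 ≈ 15147.4286

Turán's theorem: ex(n, K_{r+1}) is achieved by the complete r-partite Turán graph T(n, r) with parts as balanced as possible, and is at most (1 − 1/r) · n^2/2. For r = 7, n = 188: the density bound is (6/7) · 35344/2 = 106032/7 ≈ 15147.4286. The integer-valued extremum is e(T(188, 7)) = 15147, which is strictly less than the density bound 106032/7 since 7 ∤ 188 (the parts of T(188, 7) cannot all be equal).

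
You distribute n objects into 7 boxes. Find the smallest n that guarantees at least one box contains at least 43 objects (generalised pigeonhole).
n = (43 − 1)·7 + 1 = 295

By the generalised pigeonhole principle, to guarantee some box contains ≥ r objects we need more than (r − 1) · k objects total. Threshold: n = (r − 1) · k + 1. With r = 43 and k = 7: n = 42 · 7 + 1 = 294 + 1 = 295. For n = 294 = 42 · 7, we can put exactly 42 objects in every box, avoiding 43 in any single one — so 295 is tight.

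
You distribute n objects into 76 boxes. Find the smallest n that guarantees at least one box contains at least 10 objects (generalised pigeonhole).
n = (10 − 1)·76 + 1 = 685

By the generalised pigeonhole principle, to guarantee some box contains ≥ r objects we need more than (r − 1) · k objects total. Threshold: n = (r − 1) · k + 1. With r = 10 and k = 76: n = 9 · 76 + 1 = 684 + 1 = 685. For n = 684 = 9 · 76, we can put exactly 9 objects in every box, avoiding 10 in any single one — so 685 is tight.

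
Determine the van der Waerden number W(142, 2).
W(142, 2) = 142 + 1 = 143

A 2-term AP is any pair of integers, so a monochromatic 2-AP exists iff some colour is used at least twice. With 142 colours, the colouring i ↦ i on {1, ..., 142} uses each colour once, avoiding any monochromatic pair, so W(142, 2) > 142. For {1, ..., 143}, pigeonhole forces two integers of the same colour, which form a monochromatic 2-AP. Hence W(142, 2) = 143.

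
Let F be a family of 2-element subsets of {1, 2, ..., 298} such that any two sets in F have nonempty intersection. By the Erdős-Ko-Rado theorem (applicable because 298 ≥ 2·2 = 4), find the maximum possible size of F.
max |F| = C(297, 1) = 297

The Erdős-Ko-Rado theorem states: for n ≥ 2k, an intersecting family of k-subsets of an n-element set has size at most C(n − 1, k − 1), with equality for 'star' families {A ⊆ [n] : |A| = k, i ∈ A} (fix an element i). For n = 298, k = 2: C(297, 1) = 297.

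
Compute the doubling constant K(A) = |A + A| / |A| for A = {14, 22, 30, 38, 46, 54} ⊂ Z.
K = |A + A| / |A| = 11/6

Enumerate A + A = {a + b : a, b ∈ A}. With |A| = 6, there are |A|^2 = 36 ordered sum pairs; collecting distinct values, A + A = {28, 36, 44, 52, 60, 68, 76, 84, 92, 100, 108}, so |A + A| = 11. Thus K = 11/6. Here |A + A| = 2|A| − 1 = 11, the minimum possible — so K = 11/6 is minimal, which holds iff A is an arithmetic progression.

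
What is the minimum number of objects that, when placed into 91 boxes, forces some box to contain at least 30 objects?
n = (30 − 1)·91 + 1 = 2640

By the generalised pigeonhole principle, to guarantee some box contains ≥ r objects we need more than (r − 1) · k objects total. Threshold: n = (r − 1) · k + 1. With r = 30 and k = 91: n = 29 · 91 + 1 = 2639 + 1 = 2640. For n = 2639 = 29 · 91, we can put exactly 29 objects in every box, avoiding 30 in any single one — so 2640 is tight.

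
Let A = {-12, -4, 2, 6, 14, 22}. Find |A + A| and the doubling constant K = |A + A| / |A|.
K = |A + A| / |A| = 18/6 = 3

Enumerate A + A = {a + b : a, b ∈ A}. With |A| = 6, there are |A|^2 = 36 ordered sum pairs; collecting distinct values, A + A = {-24, -16, -10, -8, -6, -2, 2, 4, 8, 10, 12, 16, 18, 20, 24, 28, 36, 44}, so |A + A| = 18. Thus K = 18/6 = 3. For comparison, the minimum possible |A + A| over all 6-element sets is 2·6 − 1 = 11 (so min K = 11/6), attained only by arithmetic progressions.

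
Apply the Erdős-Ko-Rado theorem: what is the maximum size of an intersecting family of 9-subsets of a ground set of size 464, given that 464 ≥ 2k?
max |F| = C(463, 8) = 49285640682439227

The Erdős-Ko-Rado theorem states: for n ≥ 2k, an intersecting family of k-subsets of an n-element set has size at most C(n − 1, k − 1), with equality for 'star' families {A ⊆ [n] : |A| = k, i ∈ A} (fix an element i). For n = 464, k = 9: C(463, 8) = 49285640682439227.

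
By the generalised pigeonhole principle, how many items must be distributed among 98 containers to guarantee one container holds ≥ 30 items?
n = (30 − 1)·98 + 1 = 2843

By the generalised pigeonhole principle, to guarantee some box contains ≥ r objects we need more than (r − 1) · k objects total. Threshold: n = (r − 1) · k + 1. With r = 30 and k = 98: n = 29 · 98 + 1 = 2842 + 1 = 2843. For n = 2842 = 29 · 98, we can put exactly 29 objects in every box, avoiding 30 in any single one — so 2843 is tight.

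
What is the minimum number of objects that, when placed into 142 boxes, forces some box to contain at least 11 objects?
n = (11 − 1)·142 + 1 = 1421

By the generalised pigeonhole principle, to guarantee some box contains ≥ r objects we need more than (r − 1) · k objects total. Threshold: n = (r − 1) · k + 1. With r = 11 and k = 142: n = 10 · 142 + 1 = 1420 + 1 = 1421. For n = 1420 = 10 · 142, we can put exactly 10 objects in every box, avoiding 11 in any single one — so 1421 is tight.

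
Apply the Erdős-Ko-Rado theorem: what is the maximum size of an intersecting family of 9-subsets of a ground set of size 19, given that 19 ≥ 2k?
max |F| = C(18, 8) = 43758

The Erdős-Ko-Rado theorem states: for n ≥ 2k, an intersecting family of k-subsets of an n-element set has size at most C(n − 1, k − 1), with equality for 'star' families {A ⊆ [n] : |A| = k, i ∈ A} (fix an element i). For n = 19, k = 9: C(18, 8) = 43758.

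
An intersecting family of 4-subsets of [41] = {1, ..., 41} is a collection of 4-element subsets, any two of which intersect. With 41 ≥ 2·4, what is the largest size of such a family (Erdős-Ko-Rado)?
max |F| = C(40, 3) = 9880

The Erdős-Ko-Rado theorem states: for n ≥ 2k, an intersecting family of k-subsets of an n-element set has size at most C(n − 1, k − 1), with equality for 'star' families {A ⊆ [n] : |A| = k, i ∈ A} (fix an element i). For n = 41, k = 4: C(40, 3) = 9880.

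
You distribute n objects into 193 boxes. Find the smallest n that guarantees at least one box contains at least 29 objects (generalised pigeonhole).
n = (29 − 1)·193 + 1 = 5405

By the generalised pigeonhole principle, to guarantee some box contains ≥ r objects we need more than (r − 1) · k objects total. Threshold: n = (r − 1) · k + 1. With r = 29 and k = 193: n = 28 · 193 + 1 = 5404 + 1 = 5405. For n = 5404 = 28 · 193, we can put exactly 28 objects in every box, avoiding 29 in any single one — so 5405 is tight.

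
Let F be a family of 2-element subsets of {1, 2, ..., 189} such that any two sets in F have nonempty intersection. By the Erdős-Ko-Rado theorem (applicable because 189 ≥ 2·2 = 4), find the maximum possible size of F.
max |F| = C(188, 1) = 188

The Erdős-Ko-Rado theorem states: for n ≥ 2k, an intersecting family of k-subsets of an n-element set has size at most C(n − 1, k − 1), with equality for 'star' families {A ⊆ [n] : |A| = k, i ∈ A} (fix an element i). For n = 189, k = 2: C(188, 1) = 188.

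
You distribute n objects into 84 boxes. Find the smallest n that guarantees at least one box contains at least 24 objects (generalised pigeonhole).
n = (24 − 1)·84 + 1 = 1933

By the generalised pigeonhole principle, to guarantee some box contains ≥ r objects we need more than (r − 1) · k objects total. Threshold: n = (r − 1) · k + 1. With r = 24 and k = 84: n = 23 · 84 + 1 = 1932 + 1 = 1933. For n = 1932 = 23 · 84, we can put exactly 23 objects in every box, avoiding 24 in any single one — so 1933 is tight.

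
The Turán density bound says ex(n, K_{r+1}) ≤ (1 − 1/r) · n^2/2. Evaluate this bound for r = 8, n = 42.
Turán density bound = (7/8) · 42^2/2 = 3087/4 ≈ 771.75

Turán's theorem: ex(n, K_{r+1}) is achieved by the complete r-partite Turán graph T(n, r) with parts as balanced as possible, and is at most (1 − 1/r) · n^2/2. For r = 8, n = 42: the density bound is (7/8) · 1764/2 = 3087/4 ≈ 771.75. The integer-valued extremum is e(T(42, 8)) = 771, which is strictly less than the density bound 3087/4 since 8 ∤ 42 (the parts of T(42, 8) cannot all be equal).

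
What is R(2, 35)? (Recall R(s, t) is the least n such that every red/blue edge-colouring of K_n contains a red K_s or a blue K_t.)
R(2, 35) = 35

R(2, k) = k for all k ≥ 2: in a 2-colouring of K_k, either some edge is red (a red K_2) or all edges are blue (a blue K_k). And K_{34} coloured all-blue has no blue K_35, so R(2, 35) > 34. Hence R(2, 35) = 35.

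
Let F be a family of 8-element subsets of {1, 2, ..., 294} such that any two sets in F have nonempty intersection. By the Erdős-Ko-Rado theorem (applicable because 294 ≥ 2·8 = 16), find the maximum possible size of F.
max |F| = C(293, 7) = 34220247753264

Erdős-Ko-Rado (1961): when n ≥ 2k, max |F| = C(n−1, k−1). The bound is attained by the star {A : i ∈ A} for any fixed i ∈ [n]. Here C(294−1, 8−1) = C(293, 7) = 34220247753264.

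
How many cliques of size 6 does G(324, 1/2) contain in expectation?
E[# K_6] = C(324, 6) · (1/2)^C(6, 2) = 1533615896736 / 2^15 = 47925496773/1024 ≈ 46802242.942383

For each 6-subset S of vertices (there are C(324, 6) = 1533615896736 such S), let X_S = 1 if S induces a K_6 (all C(6, 2) = 15 edges present). Then P(X_S = 1) = (1/2)^15 = 1/32768. By linearity of expectation, E[# K_6] = C(324, 6) · (1/2)^15 = 1533615896736 / 32768 = 47925496773/1024 ≈ 46802242.942383.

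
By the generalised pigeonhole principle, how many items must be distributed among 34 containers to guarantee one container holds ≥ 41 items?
n = (41 − 1)·34 + 1 = 1361

By the generalised pigeonhole principle, to guarantee some box contains ≥ r objects we need more than (r − 1) · k objects total. Threshold: n = (r − 1) · k + 1. With r = 41 and k = 34: n = 40 · 34 + 1 = 1360 + 1 = 1361. For n = 1360 = 40 · 34, we can put exactly 40 objects in every box, avoiding 41 in any single one — so 1361 is tight.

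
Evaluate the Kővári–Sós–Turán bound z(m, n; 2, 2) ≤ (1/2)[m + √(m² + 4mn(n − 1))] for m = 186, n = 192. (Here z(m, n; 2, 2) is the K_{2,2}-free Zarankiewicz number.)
z(186, 192; 2, 2) ≤ (1/2)[186 + √(186² + 4·186·192·191)] = (1/2)[186 + √27318564] = 2706.3582

Kővári–Sós–Turán: let r_1, ..., r_186 be the row sums and z = Σ r_i the total number of 1s. Each pair of columns can share at most one row with both entries 1 (else a 2×2 all-ones block appears), so Σ_i C(r_i, 2) ≤ C(192, 2) = 18336. By convexity Σ_i C(r_i, 2) ≥ 186·C(z/186, 2) = z(z − 186)/(2·186), giving z² − 186z − 186·192·191 ≤ 0 and hence z ≤ (1/2)[186 + √(34596 + 4·6820992)] = (1/2)[186 + √27318564] ≈ (1/2)(186 + 5226.7164) = 2706.3582.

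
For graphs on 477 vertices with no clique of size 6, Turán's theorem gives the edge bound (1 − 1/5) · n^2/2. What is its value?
Turán density bound = (4/5) · 477^2/2 = 455058/5 ≈ 91011.6

Turán's theorem: ex(n, K_{r+1}) is achieved by the complete r-partite Turán graph T(n, r) with parts as balanced as possible, and is at most (1 − 1/r) · n^2/2. For r = 5, n = 477: the density bound is (4/5) · 227529/2 = 455058/5 ≈ 91011.6. The integer-valued extremum is e(T(477, 5)) = 91011, which is strictly less than the density bound 455058/5 since 5 ∤ 477 (the parts of T(477, 5) cannot all be equal).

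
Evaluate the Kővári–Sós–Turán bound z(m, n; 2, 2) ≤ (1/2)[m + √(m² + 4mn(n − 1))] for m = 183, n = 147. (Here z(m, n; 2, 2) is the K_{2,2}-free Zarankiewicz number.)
z(183, 147; 2, 2) ≤ (1/2)[183 + √(183² + 4·183·147·146)] = (1/2)[183 + √15743673] = 2075.4149

Kővári–Sós–Turán: let r_1, ..., r_183 be the row sums and z = Σ r_i the total number of 1s. Each pair of columns can share at most one row with both entries 1 (else a 2×2 all-ones block appears), so Σ_i C(r_i, 2) ≤ C(147, 2) = 10731. By convexity Σ_i C(r_i, 2) ≥ 183·C(z/183, 2) = z(z − 183)/(2·183), giving z² − 183z − 183·147·146 ≤ 0 and hence z ≤ (1/2)[183 + √(33489 + 4·3927546)] = (1/2)[183 + √15743673] ≈ (1/2)(183 + 3967.8298) = 2075.4149.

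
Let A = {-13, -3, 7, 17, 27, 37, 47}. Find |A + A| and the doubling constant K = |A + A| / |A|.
K = |A + A| / |A| = 13/7

Enumerate A + A = {a + b : a, b ∈ A}. With |A| = 7, there are |A|^2 = 49 ordered sum pairs; collecting distinct values, A + A = {-26, -16, -6, 4, 14, 24, 34, 44, 54, 64, 74, 84, 94}, so |A + A| = 13. Thus K = 13/7. Here |A + A| = 2|A| − 1 = 13, the minimum possible — so K = 13/7 is minimal, which holds iff A is an arithmetic progression.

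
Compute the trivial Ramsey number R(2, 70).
R(2, 70) = 70

R(2, k) = k for all k ≥ 2: in a 2-colouring of K_k, either some edge is red (a red K_2) or all edges are blue (a blue K_k). And K_{69} coloured all-blue has no blue K_70, so R(2, 70) > 69. Hence R(2, 70) = 70.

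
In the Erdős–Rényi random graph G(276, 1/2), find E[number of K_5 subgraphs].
E[# K_5] = C(276, 5) · (1/2)^C(5, 2) = 12868936080 / 2^10 = 804308505/64 = 12567320.390625

For each 5-subset S of vertices (there are C(276, 5) = 12868936080 such S), let X_S = 1 if S induces a K_5 (all C(5, 2) = 10 edges present). Then P(X_S = 1) = (1/2)^10 = 1/1024. By linearity of expectation, E[# K_5] = C(276, 5) · (1/2)^10 = 12868936080 / 1024 = 804308505/64 = 12567320.390625.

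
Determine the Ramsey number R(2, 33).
R(2, 33) = 33

R(2, k) = k for all k ≥ 2: in a 2-colouring of K_k, either some edge is red (a red K_2) or all edges are blue (a blue K_k). And K_{32} coloured all-blue has no blue K_33, so R(2, 33) > 32. Hence R(2, 33) = 33.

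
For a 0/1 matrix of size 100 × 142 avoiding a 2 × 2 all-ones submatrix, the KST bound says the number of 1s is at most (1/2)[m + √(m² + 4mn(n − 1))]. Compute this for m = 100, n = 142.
z(100, 142; 2, 2) ≤ (1/2)[100 + √(100² + 4·100·142·141)] = (1/2)[100 + √8018800] = 1465.8743

Kővári–Sós–Turán: let r_1, ..., r_100 be the row sums and z = Σ r_i the total number of 1s. Each pair of columns can share at most one row with both entries 1 (else a 2×2 all-ones block appears), so Σ_i C(r_i, 2) ≤ C(142, 2) = 10011. By convexity Σ_i C(r_i, 2) ≥ 100·C(z/100, 2) = z(z − 100)/(2·100), giving z² − 100z − 100·142·141 ≤ 0 and hence z ≤ (1/2)[100 + √(10000 + 4·2002200)] = (1/2)[100 + √8018800] ≈ (1/2)(100 + 2831.7486) = 1465.8743.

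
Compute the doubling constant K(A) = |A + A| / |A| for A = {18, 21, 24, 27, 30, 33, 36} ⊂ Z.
K = |A + A| / |A| = 13/7

Enumerate A + A = {a + b : a, b ∈ A}. With |A| = 7, there are |A|^2 = 49 ordered sum pairs; collecting distinct values, A + A = {36, 39, 42, 45, 48, 51, 54, 57, 60, 63, 66, 69, 72}, so |A + A| = 13. Thus K = 13/7. Here |A + A| = 2|A| − 1 = 13, the minimum possible — so K = 13/7 is minimal, which holds iff A is an arithmetic progression.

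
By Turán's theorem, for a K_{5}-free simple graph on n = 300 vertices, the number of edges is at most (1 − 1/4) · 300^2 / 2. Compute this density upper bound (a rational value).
Turán density bound = (3/4) · 300^2/2 = 33750

Turán's theorem: ex(n, K_{r+1}) is achieved by the complete r-partite Turán graph T(n, r) with parts as balanced as possible, and is at most (1 − 1/r) · n^2/2. For r = 4, n = 300: the density bound is (3/4) · 90000/2 = 33750. Since 4 ∣ 300, the Turán graph T(300, 4) has parts of equal size 75, and its edge count e(T(300, 4)) = 33750 attains the density bound exactly.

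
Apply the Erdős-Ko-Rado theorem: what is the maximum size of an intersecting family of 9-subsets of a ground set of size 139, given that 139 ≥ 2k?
max |F| = C(138, 8) = 2653099105437

Erdős-Ko-Rado (1961): when n ≥ 2k, max |F| = C(n−1, k−1). The bound is attained by the star {A : i ∈ A} for any fixed i ∈ [n]. Here C(139−1, 9−1) = C(138, 8) = 2653099105437.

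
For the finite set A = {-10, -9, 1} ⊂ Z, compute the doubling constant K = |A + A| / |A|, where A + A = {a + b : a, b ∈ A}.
K = |A + A| / |A| = 6/3 = 2

Enumerate A + A = {a + b : a, b ∈ A}. With |A| = 3, there are |A|^2 = 9 ordered sum pairs; collecting distinct values, A + A = {-20, -19, -18, -9, -8, 2}, so |A + A| = 6. Thus K = 6/3 = 2. For comparison, the minimum possible |A + A| over all 3-element sets is 2·3 − 1 = 5 (so min K = 5/3), attained only by arithmetic progressions.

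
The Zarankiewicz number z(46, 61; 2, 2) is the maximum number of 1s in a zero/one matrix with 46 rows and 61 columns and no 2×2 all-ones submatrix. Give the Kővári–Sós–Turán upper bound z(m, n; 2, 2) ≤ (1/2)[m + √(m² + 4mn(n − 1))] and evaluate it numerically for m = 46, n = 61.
z(46, 61; 2, 2) ≤ (1/2)[46 + √(46² + 4·46·61·60)] = (1/2)[46 + √675556] = 433.9611

Kővári–Sós–Turán: let r_1, ..., r_46 be the row sums and z = Σ r_i the total number of 1s. Each pair of columns can share at most one row with both entries 1 (else a 2×2 all-ones block appears), so Σ_i C(r_i, 2) ≤ C(61, 2) = 1830. By convexity Σ_i C(r_i, 2) ≥ 46·C(z/46, 2) = z(z − 46)/(2·46), giving z² − 46z − 46·61·60 ≤ 0 and hence z ≤ (1/2)[46 + √(2116 + 4·168360)] = (1/2)[46 + √675556] ≈ (1/2)(46 + 821.9221) = 433.9611.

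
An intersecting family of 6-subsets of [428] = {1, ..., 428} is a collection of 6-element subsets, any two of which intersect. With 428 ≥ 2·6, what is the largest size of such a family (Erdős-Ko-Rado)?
max |F| = C(427, 5) = 115545059910

Erdős-Ko-Rado (1961): when n ≥ 2k, max |F| = C(n−1, k−1). The bound is attained by the star {A : i ∈ A} for any fixed i ∈ [n]. Here C(428−1, 6−1) = C(427, 5) = 115545059910.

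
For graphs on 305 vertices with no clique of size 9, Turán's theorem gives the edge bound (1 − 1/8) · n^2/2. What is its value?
Turán density bound = (7/8) · 305^2/2 = 651175/16 ≈ 40698.4375

Turán's theorem: ex(n, K_{r+1}) is achieved by the complete r-partite Turán graph T(n, r) with parts as balanced as possible, and is at most (1 − 1/r) · n^2/2. For r = 8, n = 305: the density bound is (7/8) · 93025/2 = 651175/16 ≈ 40698.4375. The integer-valued extremum is e(T(305, 8)) = 40698, which is strictly less than the density bound 651175/16 since 8 ∤ 305 (the parts of T(305, 8) cannot all be equal).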